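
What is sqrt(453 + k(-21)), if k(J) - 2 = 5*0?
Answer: sqrt(455) ≈ 21.331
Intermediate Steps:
k(J) = 2 (k(J) = 2 + 5*0 = 2 + 0 = 2)
sqrt(453 + k(-21)) = sqrt(453 + 2) = sqrt(455)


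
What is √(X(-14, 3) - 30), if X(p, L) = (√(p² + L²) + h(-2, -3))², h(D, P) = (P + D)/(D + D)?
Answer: √(2825 + 40*√205)/4 ≈ 14.572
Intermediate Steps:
h(D, P) = (D + P)/(2*D) (h(D, P) = (D + P)/((2*D)) = (D + P)*(1/(2*D)) = (D + P)/(2*D))
X(p, L) = (5/4 + √(L² + p²))² (X(p, L) = (√(p² + L²) + (½)*(-2 - 3)/(-2))² = (√(L² + p²) + (½)*(-½)*(-5))² = (√(L² + p²) + 5/4)² = (5/4 + √(L² + p²))²)
√(X(-14, 3) - 30) = √((5 + 4*√(3² + (-14)²))²/16 - 30) = √((5 + 4*√(9 + 196))²/16 - 30) = √((5 + 4*√205)²/16 - 30) = √(-30 + (5 + 4*√205)²/16)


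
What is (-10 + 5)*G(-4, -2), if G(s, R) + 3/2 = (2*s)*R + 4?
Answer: -185/2 ≈ -92.500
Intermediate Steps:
G(s, R) = 5/2 + 2*R*s (G(s, R) = -3/2 + ((2*s)*R + 4) = -3/2 + (2*R*s + 4) = -3/2 + (4 + 2*R*s) = 5/2 + 2*R*s)
(-10 + 5)*G(-4, -2) = (-10 + 5)*(5/2 + 2*(-2)*(-4)) = -5*(5/2 + 16) = -5*37/2 = -185/2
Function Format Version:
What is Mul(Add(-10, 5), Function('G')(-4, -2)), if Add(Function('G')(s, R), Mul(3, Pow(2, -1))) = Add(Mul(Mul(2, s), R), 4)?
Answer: Rational(-185, 2) ≈ -92.500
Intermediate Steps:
Function('G')(s, R) = Add(Rational(5, 2), Mul(2, R, s)) (Function('G')(s, R) = Add(Rational(-3, 2), Add(Mul(Mul(2, s), R), 4)) = Add(Rational(-3, 2), Add(Mul(2, R, s), 4)) = Add(Rational(-3, 2), Add(4, Mul(2, R, s))) = Add(Rational(5, 2), Mul(2, R, s)))
Mul(Add(-10, 5), Function('G')(-4, -2)) = Mul(Add(-10, 5), Add(Rational(5, 2), Mul(2, -2, -4))) = Mul(-5, Add(Rational(5, 2), 16)) = Mul(-5, Rational(37, 2)) = Rational(-185, 2)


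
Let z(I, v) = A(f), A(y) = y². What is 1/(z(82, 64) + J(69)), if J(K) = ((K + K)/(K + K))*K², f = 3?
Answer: 1/4770 ≈ 0.00020964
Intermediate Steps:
J(K) = K² (J(K) = ((2*K)/((2*K)))*K² = ((2*K)*(1/(2*K)))*K² = 1*K² = K²)
z(I, v) = 9 (z(I, v) = 3² = 9)
1/(z(82, 64) + J(69)) = 1/(9 + 69²) = 1/(9 + 4761) = 1/4770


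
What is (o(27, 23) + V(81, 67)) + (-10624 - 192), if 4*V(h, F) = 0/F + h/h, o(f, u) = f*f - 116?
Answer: -40811/4 ≈ -10203.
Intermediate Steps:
o(f, u) = -116 + f² (o(f, u) = f² - 116 = -116 + f²)
V(h, F) = ¼ (V(h, F) = (0/F + h/h)/4 = (0 + 1)/4 = (¼)*1 = ¼)
(o(27, 23) + V(81, 67)) + (-10624 - 192) = ((-116 + 27²) + ¼) + (-10624 - 192) = ((-116 + 729) + ¼) - 10816 = (613 + ¼) - 10816 = 2453/4 - 10816 = -40811/4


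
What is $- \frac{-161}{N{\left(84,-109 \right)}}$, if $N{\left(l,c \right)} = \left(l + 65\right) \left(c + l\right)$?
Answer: $- \frac{161}{3725} \approx -0.043221$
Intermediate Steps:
$N{\left(l,c \right)} = \left(65 + l\right) \left(c + l\right)$
$- \frac{-161}{N{\left(84,-109 \right)}} = - \frac{-161}{84^{2} + 65 \left(-109\right) + 65 \cdot 84 - 9156} = - \frac{-161}{7056 - 7085 + 5460 - 9156} = - \frac{-161}{-3725} = - \frac{\left(-161\right) \left(-1\right)}{3725} = \left(-1\right) \frac{161}{3725} = - \frac{161}{3725}$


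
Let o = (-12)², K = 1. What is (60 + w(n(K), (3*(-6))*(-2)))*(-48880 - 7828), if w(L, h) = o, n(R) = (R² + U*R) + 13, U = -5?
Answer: -11568432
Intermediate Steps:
o = 144
n(R) = 13 + R² - 5*R (n(R) = (R² - 5*R) + 13 = 13 + R² - 5*R)
w(L, h) = 144
(60 + w(n(K), (3*(-6))*(-2)))*(-48880 - 7828) = (60 + 144)*(-48880 - 7828) = 204*(-56708) = -11568432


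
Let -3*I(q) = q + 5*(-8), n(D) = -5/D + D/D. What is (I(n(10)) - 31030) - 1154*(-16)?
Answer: -75317/6 ≈ -12553.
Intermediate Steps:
n(D) = 1 - 5/D (n(D) = -5/D + 1 = 1 - 5/D)
I(q) = 40/3 - q/3 (I(q) = -(q + 5*(-8))/3 = -(q - 40)/3 = -(-40 + q)/3 = 40/3 - q/3)
(I(n(10)) - 31030) - 1154*(-16) = ((40/3 - (-5 + 10)/(3*10)) - 31030) - 1154*(-16) = ((40/3 - 5/30) - 31030) + 18464 = ((40/3 - ⅓*½) - 31030) + 18464 = ((40/3 - ⅙) - 31030) + 18464 = (79/6 - 31030) + 18464 = -186101/6 + 18464 = -75317/6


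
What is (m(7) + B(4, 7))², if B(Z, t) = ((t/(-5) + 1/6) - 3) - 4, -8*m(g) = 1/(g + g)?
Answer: 191739409/2822400 ≈ 67.935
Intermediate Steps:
m(g) = -1/(16*g) (m(g) = -1/(8*(g + g)) = -1/(2*g)/8 = -1/(16*g))
B(Z, t) = -41/6 - t/5 (B(Z, t) = ((t*(-⅕) + 1*(⅙)) - 3) - 4 = ((-t/5 + ⅙) - 3) - 4 = ((⅙ - t/5) - 3) - 4 = (-17/6 - t/5) - 4 = -41/6 - t/5)
(m(7) + B(4, 7))² = (-1/16/7 + (-41/6 - ⅕*7))² = (-1/16*⅐ + (-41/6 - 7/5))² = (-1/112 - 247/30)² = (-13847/1680)² = 191739409/2822400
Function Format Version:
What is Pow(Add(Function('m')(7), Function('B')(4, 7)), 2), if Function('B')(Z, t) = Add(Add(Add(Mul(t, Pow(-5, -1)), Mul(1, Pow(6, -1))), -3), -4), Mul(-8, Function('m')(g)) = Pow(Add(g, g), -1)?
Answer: Rational(191739409, 2822400) ≈ 67.935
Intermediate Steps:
Function('m')(g) = Mul(Rational(-1, 16), Pow(g, -1)) (Function('m')(g) = Mul(Rational(-1, 8), Pow(Add(g, g), -1)) = Mul(Rational(-1, 8), Pow(Mul(2, g), -1)) = Mul(Rational(-1, 8), Mul(Rational(1, 2), Pow(g, -1))) = Mul(Rational(-1, 16), Pow(g, -1)))
Function('B')(Z, t) = Add(Rational(-41, 6), Mul(Rational(-1, 5), t)) (Function('B')(Z, t) = Add(Add(Add(Mul(t, Rational(-1, 5)), Mul(1, Rational(1, 6))), -3), -4) = Add(Add(Add(Mul(Rational(-1, 5), t), Rational(1, 6)), -3), -4) = Add(Add(Add(Rational(1, 6), Mul(Rational(-1, 5), t)), -3), -4) = Add(Add(Rational(-17, 6), Mul(Rational(-1, 5), t)), -4) = Add(Rational(-41, 6), Mul(Rational(-1, 5), t)))
Pow(Add(Function('m')(7), Function('B')(4, 7)), 2) = Pow(Add(Mul(Rational(-1, 16), Pow(7, -1)), Add(Rational(-41, 6), Mul(Rational(-1, 5), 7))), 2) = Pow(Add(Mul(Rational(-1, 16), Rational(1, 7)), Add(Rational(-41, 6), Rational(-7, 5))), 2) = Pow(Add(Rational(-1, 112), Rational(-247, 30)), 2) = Pow(Rational(-13847, 1680), 2) = Rational(191739409, 2822400)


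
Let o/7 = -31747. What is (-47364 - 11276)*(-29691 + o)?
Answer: 14772588800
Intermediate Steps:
o = -222229 (o = 7*(-31747) = -222229)
(-47364 - 11276)*(-29691 + o) = (-47364 - 11276)*(-29691 - 222229) = -58640*(-251920) = 14772588800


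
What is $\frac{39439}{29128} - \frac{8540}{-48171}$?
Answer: $\frac{2148569189}{1403124888} \approx 1.5313$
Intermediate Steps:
$\frac{39439}{29128} - \frac{8540}{-48171} = 39439 \cdot \frac{1}{29128} - - \frac{8540}{48171} = \frac{39439}{29128} + \frac{8540}{48171} = \frac{2148569189}{1403124888}$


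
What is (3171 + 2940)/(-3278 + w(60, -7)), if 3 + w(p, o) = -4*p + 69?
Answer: -6111/3452 ≈ -1.7703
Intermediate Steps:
w(p, o) = 66 - 4*p (w(p, o) = -3 + (-4*p + 69) = -3 + (69 - 4*p) = 66 - 4*p)
(3171 + 2940)/(-3278 + w(60, -7)) = (3171 + 2940)/(-3278 + (66 - 4*60)) = 6111/(-3278 + (66 - 240)) = 6111/(-3278 - 174) = 6111/(-3452) = 6111*(-1/3452) = -6111/3452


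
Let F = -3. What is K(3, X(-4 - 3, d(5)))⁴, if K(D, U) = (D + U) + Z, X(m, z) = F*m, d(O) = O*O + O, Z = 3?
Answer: 531441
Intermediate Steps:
d(O) = O + O² (d(O) = O² + O = O + O²)
X(m, z) = -3*m
K(D, U) = 3 + D + U (K(D, U) = (D + U) + 3 = 3 + D + U)
K(3, X(-4 - 3, d(5)))⁴ = (3 + 3 - 3*(-4 - 3))⁴ = (3 + 3 - 3*(-7))⁴ = (3 + 3 + 21)⁴ = 27⁴ = 531441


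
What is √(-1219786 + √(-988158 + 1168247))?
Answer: √(-1219786 + √180089) ≈ 1104.2*I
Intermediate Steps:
√(-1219786 + √(-988158 + 1168247)) = √(-1219786 + √180089)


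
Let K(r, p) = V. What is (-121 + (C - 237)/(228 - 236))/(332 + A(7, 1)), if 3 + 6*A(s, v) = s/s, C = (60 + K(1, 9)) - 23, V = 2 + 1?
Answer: -2313/7960 ≈ -0.29058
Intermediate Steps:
V = 3
K(r, p) = 3
C = 40 (C = (60 + 3) - 23 = 63 - 23 = 40)
A(s, v) = -1/3 (A(s, v) = -1/2 + (s/s)/6 = -1/2 + (1/6)*1 = -1/2 + 1/6 = -1/3)
(-121 + (C - 237)/(228 - 236))/(332 + A(7, 1)) = (-121 + (40 - 237)/(228 - 236))/(332 - 1/3) = (-121 - 197/(-8))/(995/3) = (-121 - 197*(-1/8))*(3/995) = (-121 + 197/8)*(3/995) = -771/8*3/995 = -2313/7960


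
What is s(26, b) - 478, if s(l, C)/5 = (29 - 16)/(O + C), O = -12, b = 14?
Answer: -891/2 ≈ -445.50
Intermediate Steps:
s(l, C) = 65/(-12 + C) (s(l, C) = 5*((29 - 16)/(-12 + C)) = 5*(13/(-12 + C)) = 65/(-12 + C))
s(26, b) - 478 = 65/(-12 + 14) - 478 = 65/2 - 478 = -891/2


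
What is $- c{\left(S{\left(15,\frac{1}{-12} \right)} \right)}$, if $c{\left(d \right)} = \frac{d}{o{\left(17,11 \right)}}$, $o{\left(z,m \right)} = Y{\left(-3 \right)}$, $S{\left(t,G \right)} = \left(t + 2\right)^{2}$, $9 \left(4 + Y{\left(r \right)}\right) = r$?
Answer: $\frac{867}{13} \approx 66.692$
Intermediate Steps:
$Y{\left(r \right)} = -4 + \frac{r}{9}$
$S{\left(t,G \right)} = \left(2 + t\right)^{2}$
$o{\left(z,m \right)} = - \frac{13}{3}$ ($o{\left(z,m \right)} = -4 + \frac{1}{9} \left(-3\right) = -4 - \frac{1}{3} = - \frac{13}{3}$)
$c{\left(d \right)} = - \frac{3 d}{13}$ ($c{\left(d \right)} = \frac{d}{- \frac{13}{3}} = d \left(- \frac{3}{13}\right) = - \frac{3 d}{13}$)
$- c{\left(S{\left(15,\frac{1}{-12} \right)} \right)} = - \frac{\left(-3\right) \left(2 + 15\right)^{2}}{13} = - \frac{\left(-3\right) 17^{2}}{13} = - \frac{\left(-3\right) 289}{13} = \left(-1\right) \left(- \frac{867}{13}\right) = \frac{867}{13}$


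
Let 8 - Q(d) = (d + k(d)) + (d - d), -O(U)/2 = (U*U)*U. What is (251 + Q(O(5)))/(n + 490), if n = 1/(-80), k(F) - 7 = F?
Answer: 60160/39199 ≈ 1.5347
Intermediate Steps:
O(U) = -2*U³ (O(U) = -2*U*U*U = -2*U²*U = -2*U³)
k(F) = 7 + F
Q(d) = 1 - 2*d (Q(d) = 8 - ((d + (7 + d)) + (d - d)) = 8 - ((7 + 2*d) + 0) = 8 - (7 + 2*d) = 8 + (-7 - 2*d) = 1 - 2*d)
n = -1/80 ≈ -0.012500
(251 + Q(O(5)))/(n + 490) = (251 + (1 - (-4)*5³))/(-1/80 + 490) = (251 + (1 - (-4)*125))/(39199/80) = (251 + (1 - 2*(-250)))*(80/39199) = (251 + (1 + 500))*(80/39199) = (251 + 501)*(80/39199) = 752*(80/39199) = 60160/39199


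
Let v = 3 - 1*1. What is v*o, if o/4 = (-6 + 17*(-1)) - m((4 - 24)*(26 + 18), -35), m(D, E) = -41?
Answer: 144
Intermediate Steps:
o = 72 (o = 4*((-6 + 17*(-1)) - 1*(-41)) = 4*((-6 - 17) + 41) = 4*(-23 + 41) = 4*18 = 72)
v = 2 (v = 3 - 1 = 2)
v*o = 2*72 = 144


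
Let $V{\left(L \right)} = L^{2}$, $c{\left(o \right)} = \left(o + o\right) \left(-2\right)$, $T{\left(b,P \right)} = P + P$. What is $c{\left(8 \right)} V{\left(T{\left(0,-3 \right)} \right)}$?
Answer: $-1152$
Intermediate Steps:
$T{\left(b,P \right)} = 2 P$
$c{\left(o \right)} = - 4 o$ ($c{\left(o \right)} = 2 o \left(-2\right) = - 4 o$)
$c{\left(8 \right)} V{\left(T{\left(0,-3 \right)} \right)} = \left(-4\right) 8 \left(2 \left(-3\right)\right)^{2} = - 32 \left(-6\right)^{2} = \left(-32\right) 36 = -1152$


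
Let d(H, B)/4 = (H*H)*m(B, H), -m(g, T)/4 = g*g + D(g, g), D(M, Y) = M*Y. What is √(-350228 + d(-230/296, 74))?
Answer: 2*I*√114007 ≈ 675.3*I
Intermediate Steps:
m(g, T) = -8*g² (m(g, T) = -4*(g*g + g*g) = -4*(g² + g²) = -8*g²)
d(H, B) = -32*B²*H² (d(H, B) = 4*((H*H)*(-8*B²)) = 4*(H²*(-8*B²)) = 4*(-8*B²*H²) = -32*B²*H²)
√(-350228 + d(-230/296, 74)) = √(-350228 - 32*74²*(-230/296)²) = √(-350228 - 32*5476*(-230*1/296)²) = √(-350228 - 32*5476*(-115/148)²) = √(-350228 - 32*5476*13225/21904) = √(-350228 - 105800) = √(-456028) = 2*I*√114007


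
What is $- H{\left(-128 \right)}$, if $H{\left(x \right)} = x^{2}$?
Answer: $-16384$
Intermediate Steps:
$- H{\left(-128 \right)} = - \left(-128\right)^{2} = \left(-1\right) 16384 = -16384$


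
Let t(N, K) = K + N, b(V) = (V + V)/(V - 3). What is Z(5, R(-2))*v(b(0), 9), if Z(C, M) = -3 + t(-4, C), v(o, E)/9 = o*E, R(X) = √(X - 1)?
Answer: 0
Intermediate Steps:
b(V) = 2*V/(-3 + V) (b(V) = (2*V)/(-3 + V) = 2*V/(-3 + V))
R(X) = √(-1 + X)
v(o, E) = 9*E*o (v(o, E) = 9*(o*E) = 9*(E*o) = 9*E*o)
Z(C, M) = -7 + C (Z(C, M) = -3 + (C - 4) = -3 + (-4 + C) = -7 + C)
Z(5, R(-2))*v(b(0), 9) = (-7 + 5)*(9*9*(2*0/(-3 + 0))) = -18*9*2*0/(-3) = -18*9*2*0*(-⅓) = -18*9*0 = -2*0 = 0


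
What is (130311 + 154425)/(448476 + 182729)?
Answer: 284736/631205 ≈ 0.45110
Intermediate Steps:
(130311 + 154425)/(448476 + 182729) = 284736/631205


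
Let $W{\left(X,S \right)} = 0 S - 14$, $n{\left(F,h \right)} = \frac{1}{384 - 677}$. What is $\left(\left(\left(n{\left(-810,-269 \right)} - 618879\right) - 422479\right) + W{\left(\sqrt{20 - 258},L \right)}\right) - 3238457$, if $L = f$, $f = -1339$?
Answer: $- \frac{1253989898}{293} \approx -4.2798 \cdot 10^{6}$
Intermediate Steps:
$n{\left(F,h \right)} = - \frac{1}{293}$ ($n{\left(F,h \right)} = \frac{1}{-293} = - \frac{1}{293}$)
$L = -1339$
$W{\left(X,S \right)} = -14$ ($W{\left(X,S \right)} = 0 - 14 = -14$)
$\left(\left(\left(n{\left(-810,-269 \right)} - 618879\right) - 422479\right) + W{\left(\sqrt{20 - 258},L \right)}\right) - 3238457 = \left(\left(\left(- \frac{1}{293} - 618879\right) - 422479\right) - 14\right) - 3238457 = \left(\left(- \frac{181331548}{293} - 422479\right) - 14\right) - 3238457 = \left(- \frac{305117895}{293} - 14\right) - 3238457 = - \frac{305121997}{293} - 3238457 = - \frac{1253989898}{293}$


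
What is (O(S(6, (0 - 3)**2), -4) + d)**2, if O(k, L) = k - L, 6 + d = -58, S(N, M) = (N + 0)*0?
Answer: 3600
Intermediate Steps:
S(N, M) = 0 (S(N, M) = N*0 = 0)
d = -64 (d = -6 - 58 = -64)
(O(S(6, (0 - 3)**2), -4) + d)**2 = ((0 - 1*(-4)) - 64)**2 = ((0 + 4) - 64)**2 = (4 - 64)**2 = (-60)**2 = 3600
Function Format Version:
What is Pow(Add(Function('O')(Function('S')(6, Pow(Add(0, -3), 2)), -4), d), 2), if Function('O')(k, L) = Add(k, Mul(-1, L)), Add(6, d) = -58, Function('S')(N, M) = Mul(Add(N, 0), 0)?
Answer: 3600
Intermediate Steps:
Function('S')(N, M) = 0 (Function('S')(N, M) = Mul(N, 0) = 0)
d = -64 (d = Add(-6, -58) = -64)
Pow(Add(Function('O')(Function('S')(6, Pow(Add(0, -3), 2)), -4), d), 2) = Pow(Add(Add(0, Mul(-1, -4)), -64), 2) = Pow(Add(Add(0, 4), -64), 2) = Pow(Add(4, -64), 2) = Pow(-60, 2) = 3600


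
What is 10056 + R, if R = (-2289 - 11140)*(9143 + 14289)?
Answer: -314658272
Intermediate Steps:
R = -314668328 (R = -13429*23432 = -314668328)
10056 + R = 10056 - 314668328 = -314658272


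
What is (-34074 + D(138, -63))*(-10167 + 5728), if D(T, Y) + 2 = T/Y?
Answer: 3176734838/21 ≈ 1.5127e+8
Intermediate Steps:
D(T, Y) = -2 + T/Y
(-34074 + D(138, -63))*(-10167 + 5728) = (-34074 + (-2 + 138/(-63)))*(-10167 + 5728) = (-34074 + (-2 + 138*(-1/63)))*(-4439) = (-34074 + (-2 - 46/21))*(-4439) = (-34074 - 88/21)*(-4439) = -715642/21*(-4439) = 3176734838/21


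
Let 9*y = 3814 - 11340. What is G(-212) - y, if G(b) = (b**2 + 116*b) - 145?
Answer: 189389/9 ≈ 21043.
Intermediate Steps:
G(b) = -145 + b**2 + 116*b
y = -7526/9 (y = (3814 - 11340)/9 = (1/9)*(-7526) = -7526/9 ≈ -836.22)
G(-212) - y = (-145 + (-212)**2 + 116*(-212)) - 1*(-7526/9) = (-145 + 44944 - 24592) + 7526/9 = 20207 + 7526/9 = 189389/9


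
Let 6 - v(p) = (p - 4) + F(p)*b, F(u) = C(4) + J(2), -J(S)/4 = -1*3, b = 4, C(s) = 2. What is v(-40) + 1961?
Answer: 1955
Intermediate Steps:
J(S) = 12 (J(S) = -(-4)*3 = -4*(-3) = 12)
F(u) = 14 (F(u) = 2 + 12 = 14)
v(p) = -46 - p (v(p) = 6 - ((p - 4) + 14*4) = 6 - ((-4 + p) + 56) = 6 - (52 + p) = 6 + (-52 - p) = -46 - p)
v(-40) + 1961 = (-46 - 1*(-40)) + 1961 = (-46 + 40) + 1961 = -6 + 1961 = 1955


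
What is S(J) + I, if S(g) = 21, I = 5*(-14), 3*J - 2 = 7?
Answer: -49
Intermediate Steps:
J = 3 (J = ⅔ + (⅓)*7 = ⅔ + 7/3 = 3)
I = -70
S(J) + I = 21 - 70 = -49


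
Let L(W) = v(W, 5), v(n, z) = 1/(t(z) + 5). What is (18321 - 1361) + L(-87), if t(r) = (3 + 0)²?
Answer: 237441/14 ≈ 16960.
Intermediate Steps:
t(r) = 9 (t(r) = 3² = 9)
v(n, z) = 1/14 (v(n, z) = 1/(9 + 5) = 1/14)
L(W) = 1/14
(18321 - 1361) + L(-87) = (18321 - 1361) + 1/14 = 16960 + 1/14 = 237441/14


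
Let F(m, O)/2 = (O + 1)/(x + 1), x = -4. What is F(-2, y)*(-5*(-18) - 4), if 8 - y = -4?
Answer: -2236/3 ≈ -745.33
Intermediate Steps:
y = 12 (y = 8 - 1*(-4) = 8 + 4 = 12)
F(m, O) = -⅔ - 2*O/3 (F(m, O) = 2*((O + 1)/(-4 + 1)) = 2*((1 + O)/(-3)) = 2*((1 + O)*(-⅓)) = 2*(-⅓ - O/3) = -⅔ - 2*O/3)
F(-2, y)*(-5*(-18) - 4) = (-⅔ - ⅔*12)*(-5*(-18) - 4) = (-⅔ - 8)*(90 - 4) = -26/3*86 = -2236/3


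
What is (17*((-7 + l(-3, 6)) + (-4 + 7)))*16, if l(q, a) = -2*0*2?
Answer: -1088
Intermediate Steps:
l(q, a) = 0 (l(q, a) = 0*2 = 0)
(17*((-7 + l(-3, 6)) + (-4 + 7)))*16 = (17*((-7 + 0) + (-4 + 7)))*16 = (17*(-7 + 3))*16 = (17*(-4))*16 = -68*16 = -1088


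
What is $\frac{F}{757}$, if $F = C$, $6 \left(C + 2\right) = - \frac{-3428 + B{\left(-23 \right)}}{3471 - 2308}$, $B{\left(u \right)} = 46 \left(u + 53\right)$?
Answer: $- \frac{5954}{2641173} \approx -0.0022543$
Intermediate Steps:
$B{\left(u \right)} = 2438 + 46 u$ ($B{\left(u \right)} = 46 \left(53 + u\right) = 2438 + 46 u$)
$C = - \frac{5954}{3489}$ ($C = -2 + \frac{\left(-1\right) \frac{-3428 + \left(2438 + 46 \left(-23\right)\right)}{3471 - 2308}}{6} = -2 + \frac{\left(-1\right) \frac{-3428 + \left(2438 - 1058\right)}{1163}}{6} = -2 + \frac{\left(-1\right) \left(-3428 + 1380\right) \frac{1}{1163}}{6} = -2 + \frac{\left(-1\right) \left(\left(-2048\right) \frac{1}{1163}\right)}{6} = -2 + \frac{\left(-1\right) \left(- \frac{2048}{1163}\right)}{6} = -2 + \frac{1}{6} \cdot \frac{2048}{1163} = -2 + \frac{1024}{3489} = - \frac{5954}{3489} \approx -1.7065$)
$F = - \frac{5954}{3489} \approx -1.7065$
$\frac{F}{757} = - \frac{5954}{3489 \cdot 757} = \left(- \frac{5954}{3489}\right) \frac{1}{757} = - \frac{5954}{2641173}$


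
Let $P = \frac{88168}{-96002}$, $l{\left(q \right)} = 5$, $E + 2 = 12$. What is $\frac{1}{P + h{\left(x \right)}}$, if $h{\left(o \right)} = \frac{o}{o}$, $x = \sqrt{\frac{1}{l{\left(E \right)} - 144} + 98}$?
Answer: $\frac{48001}{3917} \approx 12.255$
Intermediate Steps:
$E = 10$ ($E = -2 + 12 = 10$)
$x = \frac{\sqrt{1893319}}{139}$ ($x = \sqrt{\frac{1}{5 - 144} + 98} = \sqrt{\frac{1}{-139} + 98} = \sqrt{- \frac{1}{139} + 98} = \sqrt{\frac{13621}{139}} = \frac{\sqrt{1893319}}{139} \approx 9.8991$)
$h{\left(o \right)} = 1$
$P = - \frac{44084}{48001}$ ($P = 88168 \left(- \frac{1}{96002}\right) = - \frac{44084}{48001} \approx -0.9184$)
$\frac{1}{P + h{\left(x \right)}} = \frac{1}{- \frac{44084}{48001} + 1} = \frac{1}{\frac{3917}{48001}} = \frac{48001}{3917}$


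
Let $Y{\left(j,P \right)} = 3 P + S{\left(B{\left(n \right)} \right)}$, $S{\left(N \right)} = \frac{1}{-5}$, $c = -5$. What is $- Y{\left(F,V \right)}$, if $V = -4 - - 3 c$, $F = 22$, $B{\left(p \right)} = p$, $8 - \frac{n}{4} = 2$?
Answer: $\frac{286}{5} \approx 57.2$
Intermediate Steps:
$n = 24$ ($n = 32 - 8 = 24$)
$S{\left(N \right)} = - \frac{1}{5}$
$V = -19$ ($V = -4 - \left(-3\right) \left(-5\right) = -4 - 15 = -19$)
$Y{\left(j,P \right)} = - \frac{1}{5} + 3 P$ ($Y{\left(j,P \right)} = 3 P - \frac{1}{5} = - \frac{1}{5} + 3 P$)
$- Y{\left(F,V \right)} = - (- \frac{1}{5} + 3 \left(-19\right)) = - (- \frac{1}{5} - 57) = \left(-1\right) \left(- \frac{286}{5}\right) = \frac{286}{5}$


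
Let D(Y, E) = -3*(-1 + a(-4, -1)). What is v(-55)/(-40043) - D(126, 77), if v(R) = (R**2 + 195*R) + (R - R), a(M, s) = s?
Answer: -232558/40043 ≈ -5.8077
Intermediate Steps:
D(Y, E) = 6 (D(Y, E) = -3*(-1 - 1) = -3*(-2) = 6)
v(R) = R**2 + 195*R (v(R) = (R**2 + 195*R) + 0 = R**2 + 195*R)
v(-55)/(-40043) - D(126, 77) = -55*(195 - 55)/(-40043) - 1*6 = -55*140*(-1/40043) - 6 = -7700*(-1/40043) - 6 = 7700/40043 - 6 = -232558/40043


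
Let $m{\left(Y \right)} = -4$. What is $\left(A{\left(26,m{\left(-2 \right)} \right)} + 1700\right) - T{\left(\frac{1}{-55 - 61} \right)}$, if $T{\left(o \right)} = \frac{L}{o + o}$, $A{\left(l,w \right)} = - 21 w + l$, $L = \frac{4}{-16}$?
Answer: $\frac{3591}{2} \approx 1795.5$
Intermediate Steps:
$L = - \frac{1}{4}$ ($L = 4 \left(- \frac{1}{16}\right) = - \frac{1}{4} \approx -0.25$)
$A{\left(l,w \right)} = l - 21 w$
$T{\left(o \right)} = - \frac{1}{8 o}$ ($T{\left(o \right)} = - \frac{1}{4 \left(o + o\right)} = - \frac{1}{4 \cdot 2 o} = - \frac{\frac{1}{2} \frac{1}{o}}{4} = - \frac{1}{8 o}$)
$\left(A{\left(26,m{\left(-2 \right)} \right)} + 1700\right) - T{\left(\frac{1}{-55 - 61} \right)} = \left(\left(26 - -84\right) + 1700\right) - - \frac{1}{8 \frac{1}{-55 - 61}} = \left(\left(26 + 84\right) + 1700\right) - - \frac{1}{8 \frac{1}{-116}} = \left(110 + 1700\right) - - \frac{1}{8 \left(- \frac{1}{116}\right)} = 1810 - \left(- \frac{1}{8}\right) \left(-116\right) = 1810 - \frac{29}{2} = \frac{3591}{2}$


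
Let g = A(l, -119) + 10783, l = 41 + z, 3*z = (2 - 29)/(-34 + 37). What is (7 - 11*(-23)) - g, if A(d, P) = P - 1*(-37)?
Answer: -10441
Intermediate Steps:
z = -3 (z = ((2 - 29)/(-34 + 37))/3 = (-27/3)/3 = (-27*1/3)/3 = (1/3)*(-9) = -3)
l = 38 (l = 41 - 3 = 38)
A(d, P) = 37 + P (A(d, P) = P + 37 = 37 + P)
g = 10701 (g = (37 - 119) + 10783 = -82 + 10783 = 10701)
(7 - 11*(-23)) - g = (7 - 11*(-23)) - 1*10701 = (7 + 253) - 10701 = 260 - 10701 = -10441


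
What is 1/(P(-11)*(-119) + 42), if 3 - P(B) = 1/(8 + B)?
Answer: -3/1064 ≈ -0.0028195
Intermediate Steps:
P(B) = 3 - 1/(8 + B)
1/(P(-11)*(-119) + 42) = 1/(((23 + 3*(-11))/(8 - 11))*(-119) + 42) = 1/(((23 - 33)/(-3))*(-119) + 42) = 1/(-1/3*(-10)*(-119) + 42) = 1/((10/3)*(-119) + 42) = 1/(-1190/3 + 42) = 1/(-1064/3) = -3/1064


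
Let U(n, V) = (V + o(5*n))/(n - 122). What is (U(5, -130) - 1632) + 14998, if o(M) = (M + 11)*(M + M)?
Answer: 1562152/117 ≈ 13352.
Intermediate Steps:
o(M) = 2*M*(11 + M) (o(M) = (11 + M)*(2*M) = 2*M*(11 + M))
U(n, V) = (V + 10*n*(11 + 5*n))/(-122 + n) (U(n, V) = (V + 2*(5*n)*(11 + 5*n))/(n - 122) = (V + 10*n*(11 + 5*n))/(-122 + n))
(U(5, -130) - 1632) + 14998 = ((-130 + 10*5*(11 + 5*5))/(-122 + 5) - 1632) + 14998 = ((-130 + 10*5*(11 + 25))/(-117) - 1632) + 14998 = (-(-130 + 10*5*36)/117 - 1632) + 14998 = (-(-130 + 1800)/117 - 1632) + 14998 = (-1/117*1670 - 1632) + 14998 = (-1670/117 - 1632) + 14998 = -192614/117 + 14998 = 1562152/117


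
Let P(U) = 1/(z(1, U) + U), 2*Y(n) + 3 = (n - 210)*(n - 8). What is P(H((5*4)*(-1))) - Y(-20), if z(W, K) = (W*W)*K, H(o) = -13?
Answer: -41841/13 ≈ -3218.5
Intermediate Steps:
z(W, K) = K*W² (z(W, K) = W²*K = K*W²)
Y(n) = -3/2 + (-210 + n)*(-8 + n)/2 (Y(n) = -3/2 + ((n - 210)*(n - 8))/2 = -3/2 + ((-210 + n)*(-8 + n))/2 = -3/2 + (-210 + n)*(-8 + n)/2)
P(U) = 1/(2*U) (P(U) = 1/(U*1² + U) = 1/(U*1 + U) = 1/(U + U) = 1/(2*U))
P(H((5*4)*(-1))) - Y(-20) = (½)/(-13) - (1677/2 + (½)*(-20)² - 109*(-20)) = (½)*(-1/13) - (1677/2 + (½)*400 + 2180) = -1/26 - (1677/2 + 200 + 2180) = -1/26 - 1*6437/2 = -1/26 - 6437/2 = -41841/13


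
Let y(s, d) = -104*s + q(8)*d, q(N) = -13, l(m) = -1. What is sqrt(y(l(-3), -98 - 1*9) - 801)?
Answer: sqrt(694) ≈ 26.344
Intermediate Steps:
y(s, d) = -104*s - 13*d
sqrt(y(l(-3), -98 - 1*9) - 801) = sqrt((-104*(-1) - 13*(-98 - 1*9)) - 801) = sqrt((104 - 13*(-98 - 9)) - 801) = sqrt((104 - 13*(-107)) - 801) = sqrt((104 + 1391) - 801) = sqrt(1495 - 801) = sqrt(694)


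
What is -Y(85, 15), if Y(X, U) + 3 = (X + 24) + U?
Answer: -121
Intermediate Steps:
Y(X, U) = 21 + U + X (Y(X, U) = -3 + ((X + 24) + U) = -3 + ((24 + X) + U) = -3 + (24 + U + X) = 21 + U + X)
-Y(85, 15) = -(21 + 15 + 85) = -1*121 = -121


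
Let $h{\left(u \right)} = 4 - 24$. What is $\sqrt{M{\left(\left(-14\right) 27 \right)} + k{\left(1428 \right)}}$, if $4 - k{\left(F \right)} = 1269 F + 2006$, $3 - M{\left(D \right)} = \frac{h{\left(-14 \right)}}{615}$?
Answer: $\frac{i \sqrt{27445987407}}{123} \approx 1346.9 i$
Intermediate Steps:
$h{\left(u \right)} = -20$ ($h{\left(u \right)} = 4 - 24 = -20$)
$M{\left(D \right)} = \frac{373}{123}$ ($M{\left(D \right)} = 3 - - \frac{20}{615} = 3 - \left(-20\right) \frac{1}{615} = 3 - - \frac{4}{123} = 3 + \frac{4}{123} = \frac{373}{123}$)
$k{\left(F \right)} = -2002 - 1269 F$ ($k{\left(F \right)} = 4 - \left(1269 F + 2006\right) = 4 - \left(2006 + 1269 F\right) = -2002 - 1269 F$)
$\sqrt{M{\left(\left(-14\right) 27 \right)} + k{\left(1428 \right)}} = \sqrt{\frac{373}{123} - 1814134} = \sqrt{- \frac{223138109}{123}} = \frac{i \sqrt{27445987407}}{123}$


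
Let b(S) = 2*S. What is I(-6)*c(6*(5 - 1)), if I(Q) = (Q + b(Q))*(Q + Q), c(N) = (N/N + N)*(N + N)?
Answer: 259200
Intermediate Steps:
c(N) = 2*N*(1 + N) (c(N) = (1 + N)*(2*N) = 2*N*(1 + N))
I(Q) = 6*Q² (I(Q) = (Q + 2*Q)*(Q + Q) = (3*Q)*(2*Q) = 6*Q²)
I(-6)*c(6*(5 - 1)) = (6*(-6)²)*(2*(6*(5 - 1))*(1 + 6*(5 - 1))) = (6*36)*(2*(6*4)*(1 + 6*4)) = 216*(2*24*(1 + 24)) = 216*(2*24*25) = 216*1200 = 259200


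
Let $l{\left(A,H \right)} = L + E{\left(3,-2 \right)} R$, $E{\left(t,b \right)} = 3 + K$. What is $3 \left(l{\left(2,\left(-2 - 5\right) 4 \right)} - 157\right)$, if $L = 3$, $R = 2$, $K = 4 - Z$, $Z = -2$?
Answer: $-408$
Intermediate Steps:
$K = 6$ ($K = 4 - -2 = 4 + 2 = 6$)
$E{\left(t,b \right)} = 9$ ($E{\left(t,b \right)} = 3 + 6 = 9$)
$l{\left(A,H \right)} = 21$ ($l{\left(A,H \right)} = 3 + 9 \cdot 2 = 3 + 18 = 21$)
$3 \left(l{\left(2,\left(-2 - 5\right) 4 \right)} - 157\right) = 3 \left(21 - 157\right) = 3 \left(-136\right) = -408$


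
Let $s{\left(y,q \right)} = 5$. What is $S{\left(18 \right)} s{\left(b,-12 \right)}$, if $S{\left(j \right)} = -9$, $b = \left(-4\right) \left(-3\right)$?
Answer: $-45$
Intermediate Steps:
$b = 12$
$S{\left(18 \right)} s{\left(b,-12 \right)} = \left(-9\right) 5 = -45$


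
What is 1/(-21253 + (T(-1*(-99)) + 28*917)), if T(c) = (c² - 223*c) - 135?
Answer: -1/7988 ≈ -0.00012519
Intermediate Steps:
T(c) = -135 + c² - 223*c
1/(-21253 + (T(-1*(-99)) + 28*917)) = 1/(-21253 + ((-135 + (-1*(-99))² - (-223)*(-99)) + 28*917)) = 1/(-21253 + ((-135 + 99² - 223*99) + 25676)) = 1/(-21253 + ((-135 + 9801 - 22077) + 25676)) = 1/(-21253 + (-12411 + 25676)) = 1/(-21253 + 13265) = 1/(-7988) = -1/7988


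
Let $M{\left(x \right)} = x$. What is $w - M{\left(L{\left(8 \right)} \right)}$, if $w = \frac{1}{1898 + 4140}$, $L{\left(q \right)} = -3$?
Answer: $\frac{18115}{6038} \approx 3.0002$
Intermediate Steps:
$w = \frac{1}{6038} \approx 0.00016562$
$w - M{\left(L{\left(8 \right)} \right)} = \frac{1}{6038} - -3 = \frac{1}{6038} + 3 = \frac{18115}{6038}$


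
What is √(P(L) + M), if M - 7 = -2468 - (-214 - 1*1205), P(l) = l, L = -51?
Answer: I*√1093 ≈ 33.061*I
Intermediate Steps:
M = -1042 (M = 7 + (-2468 - (-214 - 1*1205)) = 7 + (-2468 - (-214 - 1205)) = 7 + (-2468 - 1*(-1419)) = 7 + (-2468 + 1419) = 7 - 1049 = -1042)
√(P(L) + M) = √(-51 - 1042) = √(-1093) = I*√1093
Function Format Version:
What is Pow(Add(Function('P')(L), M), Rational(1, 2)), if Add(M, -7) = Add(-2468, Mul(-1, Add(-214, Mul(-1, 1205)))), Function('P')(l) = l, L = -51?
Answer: Mul(I, Pow(1093, Rational(1, 2))) ≈ Mul(33.061, I)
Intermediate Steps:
M = -1042 (M = Add(7, Add(-2468, Mul(-1, Add(-214, Mul(-1, 1205))))) = Add(7, Add(-2468, Mul(-1, Add(-214, -1205)))) = Add(7, Add(-2468, Mul(-1, -1419))) = Add(7, Add(-2468, 1419)) = Add(7, -1049) = -1042)
Pow(Add(Function('P')(L), M), Rational(1, 2)) = Pow(Add(-51, -1042), Rational(1, 2)) = Pow(-1093, Rational(1, 2)) = Mul(I, Pow(1093, Rational(1, 2)))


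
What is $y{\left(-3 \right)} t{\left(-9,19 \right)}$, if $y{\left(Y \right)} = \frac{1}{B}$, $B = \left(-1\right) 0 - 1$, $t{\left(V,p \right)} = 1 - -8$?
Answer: $-9$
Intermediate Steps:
$t{\left(V,p \right)} = 9$ ($t{\left(V,p \right)} = 1 + 8 = 9$)
$B = -1$ ($B = 0 - 1 = -1$)
$y{\left(Y \right)} = -1$ ($y{\left(Y \right)} = \frac{1}{-1} = -1$)
$y{\left(-3 \right)} t{\left(-9,19 \right)} = \left(-1\right) 9 = -9$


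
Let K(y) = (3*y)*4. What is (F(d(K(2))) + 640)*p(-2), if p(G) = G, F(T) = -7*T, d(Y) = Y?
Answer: -944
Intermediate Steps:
K(y) = 12*y
(F(d(K(2))) + 640)*p(-2) = (-84*2 + 640)*(-2) = (-7*24 + 640)*(-2) = (-168 + 640)*(-2) = 472*(-2) = -944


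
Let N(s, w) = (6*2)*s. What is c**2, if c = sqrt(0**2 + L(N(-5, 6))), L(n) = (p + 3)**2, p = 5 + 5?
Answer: 169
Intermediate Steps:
N(s, w) = 12*s
p = 10
L(n) = 169 (L(n) = (10 + 3)**2 = 13**2 = 169)
c = 13 (c = sqrt(0**2 + 169) = sqrt(0 + 169) = sqrt(169) = 13)
c**2 = 13**2 = 169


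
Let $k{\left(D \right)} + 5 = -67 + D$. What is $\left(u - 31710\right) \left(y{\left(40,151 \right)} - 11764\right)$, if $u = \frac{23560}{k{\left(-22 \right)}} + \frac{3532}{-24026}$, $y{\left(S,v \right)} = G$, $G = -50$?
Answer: $\frac{213188484986928}{564611} \approx 3.7758 \cdot 10^{8}$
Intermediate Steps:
$y{\left(S,v \right)} = -50$
$k{\left(D \right)} = -72 + D$ ($k{\left(D \right)} = -5 + \left(-67 + D\right) = -72 + D$)
$u = - \frac{141596142}{564611}$ ($u = \frac{23560}{-72 - 22} + \frac{3532}{-24026} = \frac{23560}{-94} + 3532 \left(- \frac{1}{24026}\right) = 23560 \left(- \frac{1}{94}\right) - \frac{1766}{12013} = - \frac{11780}{47} - \frac{1766}{12013} = - \frac{141596142}{564611} \approx -250.79$)
$\left(u - 31710\right) \left(y{\left(40,151 \right)} - 11764\right) = \left(- \frac{141596142}{564611} - 31710\right) \left(-50 - 11764\right) = \left(- \frac{18045410952}{564611}\right) \left(-11814\right) = \frac{213188484986928}{564611}$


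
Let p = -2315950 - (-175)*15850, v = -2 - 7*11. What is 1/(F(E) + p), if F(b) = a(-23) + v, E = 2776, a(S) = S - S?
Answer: 1/457721 ≈ 2.1847e-6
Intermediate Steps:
a(S) = 0
v = -79 (v = -2 - 77 = -79)
F(b) = -79 (F(b) = 0 - 79 = -79)
p = 457800 (p = -2315950 - 1*(-2773750) = -2315950 + 2773750 = 457800)
1/(F(E) + p) = 1/(-79 + 457800) = 1/457721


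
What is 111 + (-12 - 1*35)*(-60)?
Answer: 2931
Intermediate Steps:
111 + (-12 - 1*35)*(-60) = 111 + (-12 - 35)*(-60) = 111 - 47*(-60) = 111 + 2820 = 2931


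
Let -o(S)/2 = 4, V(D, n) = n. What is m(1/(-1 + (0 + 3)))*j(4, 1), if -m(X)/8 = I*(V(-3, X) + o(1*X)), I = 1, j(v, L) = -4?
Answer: -240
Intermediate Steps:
o(S) = -8 (o(S) = -2*4 = -8)
m(X) = 64 - 8*X (m(X) = -8*(X - 8) = -8*(-8 + X) = 64 - 8*X)
m(1/(-1 + (0 + 3)))*j(4, 1) = (64 - 8/(-1 + (0 + 3)))*(-4) = (64 - 8/(-1 + 3))*(-4) = (64 - 8/2)*(-4) = (64 - 8*½)*(-4) = (64 - 4)*(-4) = 60*(-4) = -240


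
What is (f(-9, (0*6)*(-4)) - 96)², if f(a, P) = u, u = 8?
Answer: 7744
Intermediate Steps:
f(a, P) = 8
(f(-9, (0*6)*(-4)) - 96)² = (8 - 96)² = (-88)² = 7744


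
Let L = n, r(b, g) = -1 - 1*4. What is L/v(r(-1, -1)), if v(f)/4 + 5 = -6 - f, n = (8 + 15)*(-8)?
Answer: 23/3 ≈ 7.6667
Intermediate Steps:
r(b, g) = -5 (r(b, g) = -1 - 4 = -5)
n = -184 (n = 23*(-8) = -184)
L = -184
v(f) = -44 - 4*f (v(f) = -20 + 4*(-6 - f) = -20 + (-24 - 4*f) = -44 - 4*f)
L/v(r(-1, -1)) = -184/(-44 - 4*(-5)) = -184/(-44 + 20) = -184/(-24) = -184*(-1/24) = 23/3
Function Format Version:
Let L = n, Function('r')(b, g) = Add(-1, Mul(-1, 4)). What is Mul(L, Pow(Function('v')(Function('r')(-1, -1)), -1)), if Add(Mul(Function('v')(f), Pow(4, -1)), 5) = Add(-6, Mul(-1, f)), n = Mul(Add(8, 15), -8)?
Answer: Rational(23, 3) ≈ 7.6667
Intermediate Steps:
Function('r')(b, g) = -5 (Function('r')(b, g) = Add(-1, -4) = -5)
n = -184 (n = Mul(23, -8) = -184)
L = -184
Function('v')(f) = Add(-44, Mul(-4, f)) (Function('v')(f) = Add(-20, Mul(4, Add(-6, Mul(-1, f)))) = Add(-20, Add(-24, Mul(-4, f))) = Add(-44, Mul(-4, f)))
Mul(L, Pow(Function('v')(Function('r')(-1, -1)), -1)) = Mul(-184, Pow(Add(-44, Mul(-4, -5)), -1)) = Mul(-184, Pow(Add(-44, 20), -1)) = Mul(-184, Pow(-24, -1)) = Mul(-184, Rational(-1, 24)) = Rational(23, 3)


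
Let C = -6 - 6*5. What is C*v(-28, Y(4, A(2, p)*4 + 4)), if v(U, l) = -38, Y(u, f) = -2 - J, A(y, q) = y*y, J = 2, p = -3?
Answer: 1368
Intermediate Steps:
A(y, q) = y²
Y(u, f) = -4 (Y(u, f) = -2 - 1*2 = -2 - 2 = -4)
C = -36 (C = -6 - 30 = -36)
C*v(-28, Y(4, A(2, p)*4 + 4)) = -36*(-38) = 1368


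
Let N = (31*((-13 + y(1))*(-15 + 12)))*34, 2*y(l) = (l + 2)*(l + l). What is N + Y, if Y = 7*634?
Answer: 36058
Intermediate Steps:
y(l) = l*(2 + l) (y(l) = ((l + 2)*(l + l))/2 = ((2 + l)*(2*l))/2 = (2*l*(2 + l))/2 = l*(2 + l))
N = 31620 (N = (31*((-13 + 1*(2 + 1))*(-15 + 12)))*34 = (31*((-13 + 1*3)*(-3)))*34 = (31*((-13 + 3)*(-3)))*34 = (31*(-10*(-3)))*34 = (31*30)*34 = 930*34 = 31620)
Y = 4438
N + Y = 31620 + 4438 = 36058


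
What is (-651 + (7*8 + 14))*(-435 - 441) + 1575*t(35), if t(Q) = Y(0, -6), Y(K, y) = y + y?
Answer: 490056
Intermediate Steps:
Y(K, y) = 2*y
t(Q) = -12 (t(Q) = 2*(-6) = -12)
(-651 + (7*8 + 14))*(-435 - 441) + 1575*t(35) = (-651 + (7*8 + 14))*(-435 - 441) + 1575*(-12) = (-651 + (56 + 14))*(-876) - 18900 = (-651 + 70)*(-876) - 18900 = -581*(-876) - 18900 = 508956 - 18900 = 490056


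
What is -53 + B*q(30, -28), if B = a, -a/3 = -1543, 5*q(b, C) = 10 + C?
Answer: -83587/5 ≈ -16717.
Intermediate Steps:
q(b, C) = 2 + C/5 (q(b, C) = (10 + C)/5 = 2 + C/5)
a = 4629 (a = -3*(-1543) = 4629)
B = 4629
-53 + B*q(30, -28) = -53 + 4629*(2 + (⅕)*(-28)) = -53 + 4629*(2 - 28/5) = -53 + 4629*(-18/5) = -53 - 83322/5 = -83587/5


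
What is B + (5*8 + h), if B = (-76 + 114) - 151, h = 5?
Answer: -68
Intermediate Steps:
B = -113 (B = 38 - 151 = -113)
B + (5*8 + h) = -113 + (5*8 + 5) = -113 + (40 + 5) = -113 + 45 = -68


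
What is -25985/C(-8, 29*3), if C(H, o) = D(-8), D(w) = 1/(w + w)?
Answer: 415760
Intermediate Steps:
D(w) = 1/(2*w)
C(H, o) = -1/16 (C(H, o) = (½)/(-8) = (½)*(-⅛) = -1/16)
-25985/C(-8, 29*3) = -25985/(-1/16) = -25985*(-16) = 415760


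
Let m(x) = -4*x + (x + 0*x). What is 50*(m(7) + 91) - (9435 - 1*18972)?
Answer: 13037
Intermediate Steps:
m(x) = -3*x (m(x) = -4*x + (x + 0) = -4*x + x = -3*x)
50*(m(7) + 91) - (9435 - 1*18972) = 50*(-3*7 + 91) - (9435 - 1*18972) = 50*(-21 + 91) - (9435 - 18972) = 50*70 - 1*(-9537) = 3500 + 9537 = 13037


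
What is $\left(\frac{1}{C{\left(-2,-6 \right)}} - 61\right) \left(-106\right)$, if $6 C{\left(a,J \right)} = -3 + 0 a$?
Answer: $6678$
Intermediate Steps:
$C{\left(a,J \right)} = - \frac{1}{2}$ ($C{\left(a,J \right)} = \frac{-3 + 0 a}{6} = \frac{-3 + 0}{6} = \frac{1}{6} \left(-3\right) = - \frac{1}{2}$)
$\left(\frac{1}{C{\left(-2,-6 \right)}} - 61\right) \left(-106\right) = \left(\frac{1}{- \frac{1}{2}} - 61\right) \left(-106\right) = \left(-2 - 61\right) \left(-106\right) = \left(-63\right) \left(-106\right) = 6678$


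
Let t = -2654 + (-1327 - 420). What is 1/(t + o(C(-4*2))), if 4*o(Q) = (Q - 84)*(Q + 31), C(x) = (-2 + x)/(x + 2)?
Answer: -18/91321 ≈ -0.00019711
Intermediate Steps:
C(x) = (-2 + x)/(2 + x)
o(Q) = (-84 + Q)*(31 + Q)/4 (o(Q) = ((Q - 84)*(Q + 31))/4 = ((-84 + Q)*(31 + Q))/4 = (-84 + Q)*(31 + Q)/4)
t = -4401 (t = -2654 - 1747 = -4401)
1/(t + o(C(-4*2))) = 1/(-4401 + (-651 - 53*(-2 - 4*2)/(4*(2 - 4*2)) + ((-2 - 4*2)/(2 - 4*2))²/4)) = 1/(-4401 + (-651 - 53*(-2 - 8)/(4*(2 - 8)) + ((-2 - 8)/(2 - 8))²/4)) = 1/(-4401 + (-651 - 53*(-10)/(4*(-6)) + (-10/(-6))²/4)) = 1/(-4401 + (-651 - (-53)*(-10)/24 + (-⅙*(-10))²/4)) = 1/(-4401 + (-651 - 53/4*5/3 + (5/3)²/4)) = 1/(-4401 + (-651 - 265/12 + (¼)*(25/9))) = 1/(-4401 + (-651 - 265/12 + 25/36)) = 1/(-4401 - 12103/18) = 1/(-91321/18) = -18/91321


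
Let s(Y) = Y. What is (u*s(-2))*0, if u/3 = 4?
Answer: 0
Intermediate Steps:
u = 12 (u = 3*4 = 12)
(u*s(-2))*0 = (12*(-2))*0 = -24*0 = 0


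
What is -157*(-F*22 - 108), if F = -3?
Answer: 6594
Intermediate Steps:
-157*(-F*22 - 108) = -157*(-(-3)*22 - 108) = -157*(-1*(-66) - 108) = -157*(66 - 108) = -157*(-42) = 6594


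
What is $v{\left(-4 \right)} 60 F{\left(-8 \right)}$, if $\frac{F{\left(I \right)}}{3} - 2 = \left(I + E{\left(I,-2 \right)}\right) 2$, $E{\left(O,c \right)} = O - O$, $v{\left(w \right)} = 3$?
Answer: $-7560$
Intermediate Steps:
$E{\left(O,c \right)} = 0$
$F{\left(I \right)} = 6 + 6 I$ ($F{\left(I \right)} = 6 + 3 \left(I + 0\right) 2 = 6 + 3 I 2 = 6 + 3 \cdot 2 I = 6 + 6 I$)
$v{\left(-4 \right)} 60 F{\left(-8 \right)} = 3 \cdot 60 \left(6 + 6 \left(-8\right)\right) = 180 \left(6 - 48\right) = 180 \left(-42\right) = -7560$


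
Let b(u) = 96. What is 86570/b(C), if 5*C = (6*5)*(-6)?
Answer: 43285/48 ≈ 901.77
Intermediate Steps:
C = -36 (C = ((6*5)*(-6))/5 = (30*(-6))/5 = (⅕)*(-180) = -36)
86570/b(C) = 86570/96 = 86570*(1/96) = 43285/48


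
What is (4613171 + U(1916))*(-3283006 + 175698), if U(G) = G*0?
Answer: -14334543153668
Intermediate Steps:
U(G) = 0
(4613171 + U(1916))*(-3283006 + 175698) = (4613171 + 0)*(-3283006 + 175698) = 4613171*(-3107308) = -14334543153668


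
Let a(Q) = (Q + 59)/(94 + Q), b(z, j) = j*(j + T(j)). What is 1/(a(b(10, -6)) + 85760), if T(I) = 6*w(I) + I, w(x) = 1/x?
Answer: 172/14750857 ≈ 1.1660e-5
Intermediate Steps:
T(I) = I + 6/I (T(I) = 6/I + I = I + 6/I)
b(z, j) = j*(2*j + 6/j) (b(z, j) = j*(j + (j + 6/j)) = j*(2*j + 6/j))
a(Q) = (59 + Q)/(94 + Q)
1/(a(b(10, -6)) + 85760) = 1/((59 + (6 + 2*(-6)²))/(94 + (6 + 2*(-6)²)) + 85760) = 1/((59 + (6 + 2*36))/(94 + (6 + 2*36)) + 85760) = 1/((59 + (6 + 72))/(94 + (6 + 72)) + 85760) = 1/((59 + 78)/(94 + 78) + 85760) = 1/(137/172 + 85760) = 1/(14750857/172) = 172/14750857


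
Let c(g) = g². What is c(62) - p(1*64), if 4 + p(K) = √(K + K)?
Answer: 3848 - 8*√2 ≈ 3836.7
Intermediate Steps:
p(K) = -4 + √2*√K (p(K) = -4 + √(K + K) = -4 + √(2*K) = -4 + √2*√K)
c(62) - p(1*64) = 62² - (-4 + √2*√(1*64)) = 3844 - (-4 + √2*√64) = 3844 - (-4 + √2*8) = 3844 - (-4 + 8*√2) = 3844 + (4 - 8*√2) = 3848 - 8*√2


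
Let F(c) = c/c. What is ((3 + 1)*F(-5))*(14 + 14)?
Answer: 112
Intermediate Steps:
F(c) = 1
((3 + 1)*F(-5))*(14 + 14) = ((3 + 1)*1)*(14 + 14) = (4*1)*28 = 4*28 = 112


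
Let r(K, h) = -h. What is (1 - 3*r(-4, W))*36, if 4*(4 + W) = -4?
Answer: -504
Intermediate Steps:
W = -5 (W = -4 + (¼)*(-4) = -4 - 1 = -5)
(1 - 3*r(-4, W))*36 = (1 - (-3)*(-5))*36 = (1 - 3*5)*36 = (1 - 15)*36 = -14*36 = -504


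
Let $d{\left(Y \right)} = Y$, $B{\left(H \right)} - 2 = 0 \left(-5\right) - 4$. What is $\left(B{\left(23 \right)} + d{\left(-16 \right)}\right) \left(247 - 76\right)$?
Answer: $-3078$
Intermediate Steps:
$B{\left(H \right)} = -2$ ($B{\left(H \right)} = 2 + \left(0 \left(-5\right) - 4\right) = 2 + \left(0 - 4\right) = 2 - 4 = -2$)
$\left(B{\left(23 \right)} + d{\left(-16 \right)}\right) \left(247 - 76\right) = \left(-2 - 16\right) \left(247 - 76\right) = \left(-18\right) 171 = -3078$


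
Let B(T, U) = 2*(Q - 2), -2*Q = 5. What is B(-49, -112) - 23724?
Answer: -23733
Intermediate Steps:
Q = -5/2 (Q = -½*5 = -5/2 ≈ -2.5000)
B(T, U) = -9 (B(T, U) = 2*(-5/2 - 2) = 2*(-9/2) = -9)
B(-49, -112) - 23724 = -9 - 23724 = -23733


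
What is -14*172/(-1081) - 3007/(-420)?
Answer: 4261927/454020 ≈ 9.3871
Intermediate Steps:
-14*172/(-1081) - 3007/(-420) = -2408*(-1/1081) - 3007*(-1/420) = 2408/1081 + 3007/420 = 4261927/454020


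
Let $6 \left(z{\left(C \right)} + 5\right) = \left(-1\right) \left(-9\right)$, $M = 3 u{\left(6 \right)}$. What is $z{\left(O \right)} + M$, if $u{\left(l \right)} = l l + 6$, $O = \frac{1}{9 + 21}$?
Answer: $\frac{245}{2} \approx 122.5$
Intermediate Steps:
$O = \frac{1}{30} \approx 0.033333$
$u{\left(l \right)} = 6 + l^{2}$ ($u{\left(l \right)} = l^{2} + 6 = 6 + l^{2}$)
$M = 126$ ($M = 3 \left(6 + 6^{2}\right) = 3 \left(6 + 36\right) = 3 \cdot 42 = 126$)
$z{\left(C \right)} = - \frac{7}{2}$ ($z{\left(C \right)} = -5 + \frac{\left(-1\right) \left(-9\right)}{6} = -5 + \frac{1}{6} \cdot 9 = -5 + \frac{3}{2} = - \frac{7}{2}$)
$z{\left(O \right)} + M = - \frac{7}{2} + 126 = \frac{245}{2}$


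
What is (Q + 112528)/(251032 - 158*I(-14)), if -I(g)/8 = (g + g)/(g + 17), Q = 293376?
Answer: 152214/89713 ≈ 1.6967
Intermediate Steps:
I(g) = -16*g/(17 + g) (I(g) = -8*(g + g)/(g + 17) = -8*2*g/(17 + g) = -16*g/(17 + g))
(Q + 112528)/(251032 - 158*I(-14)) = (293376 + 112528)/(251032 - (-2528)*(-14)/(17 - 14)) = 405904/(251032 - (-2528)*(-14)/3) = 405904/(251032 - 158*224/3) = 405904/(251032 - 35392/3) = 405904/(717704/3) = 405904*(3/717704) = 152214/89713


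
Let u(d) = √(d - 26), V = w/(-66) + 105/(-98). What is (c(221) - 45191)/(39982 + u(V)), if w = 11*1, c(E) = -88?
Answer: -19008622269/16784883688 + 45279*I*√3003/16784883688 ≈ -1.1325 + 0.00014783*I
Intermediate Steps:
w = 11
V = -26/21 (V = 11/(-66) + 105/(-98) = 11*(-1/66) + 105*(-1/98) = -⅙ - 15/14 = -26/21 ≈ -1.2381)
u(d) = √(-26 + d)
(c(221) - 45191)/(39982 + u(V)) = (-88 - 45191)/(39982 + √(-26 - 26/21)) = -45279/(39982 + √(-572/21)) = -45279/(39982 + 2*I*√3003/21)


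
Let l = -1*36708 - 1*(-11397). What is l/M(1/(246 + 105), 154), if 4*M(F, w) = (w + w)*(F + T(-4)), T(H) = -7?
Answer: 807651/17192 ≈ 46.978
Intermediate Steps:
M(F, w) = w*(-7 + F)/2 (M(F, w) = ((w + w)*(F - 7))/4 = ((2*w)*(-7 + F))/4 = (2*w*(-7 + F))/4 = w*(-7 + F)/2)
l = -25311 (l = -36708 + 11397 = -25311)
l/M(1/(246 + 105), 154) = -25311*1/(77*(-7 + 1/(246 + 105))) = -25311*1/(77*(-7 + 1/351)) = -25311/((½)*154*(-2456/351)) = -25311/(-189112/351) = -25311*(-351/189112) = 807651/17192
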